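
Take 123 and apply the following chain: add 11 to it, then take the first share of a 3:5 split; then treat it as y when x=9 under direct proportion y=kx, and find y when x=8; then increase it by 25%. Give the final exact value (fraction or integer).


Start with 123.
Step 1: Add 11: 123+11=134; split 3:5 first = 134*3/8 = 201/4
Step 2: Direct prop: k = (201/4)/9; new y = k*8 = 201/4*8/9 = 134/3
Step 3: Increase by 25%: 134/3 * 125/100 = 335/6
Final result = 335/6

335/6


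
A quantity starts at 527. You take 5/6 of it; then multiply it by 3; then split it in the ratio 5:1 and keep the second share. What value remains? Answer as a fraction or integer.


Start with 527.
Step 1: Take 5/6: 527 * 5/6 = 2635/6
Step 2: Multiply by 3: 2635/6 * 3 = 2635/2
Step 3: Split 5:1, second share = 2635/2 * 1/6 = 2635/12
Final result = 2635/12

2635/12


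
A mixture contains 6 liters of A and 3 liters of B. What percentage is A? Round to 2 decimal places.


Volume of A = 6 L
Volume of B = 3 L
Total volume = 6 + 3 = 9 L
Percentage of A = (6/9) * 100
= 66.67%

66.67


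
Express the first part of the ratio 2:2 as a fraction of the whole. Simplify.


Total parts = 2 + 2 = 4
First part fraction = 2/4
Simplify: 2/4 = 1/2

1/2


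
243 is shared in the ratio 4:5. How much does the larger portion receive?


Total parts = 4 + 5 = 9
Value per part = 243 / 9 = 27
First share = 4 * 27 = 108
Second share = 5 * 27 = 135
Larger share = 135

135


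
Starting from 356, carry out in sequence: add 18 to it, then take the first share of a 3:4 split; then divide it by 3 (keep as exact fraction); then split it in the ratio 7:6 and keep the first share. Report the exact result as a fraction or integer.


Start with 356.
Step 1: Add 18: 356+18=374; split 3:4 first = 374*3/7 = 1122/7
Step 2: Divide by 3: 1122/7 / 3 = 374/7
Step 3: Split 7:6, first share = 374/7 * 7/13 = 374/13
Final result = 374/13

374/13


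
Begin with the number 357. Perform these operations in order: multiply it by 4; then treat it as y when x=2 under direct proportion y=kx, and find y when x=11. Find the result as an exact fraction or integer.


Start with 357.
Step 1: Multiply by 4: 357 * 4 = 1428
Step 2: Direct prop: k = (1428)/2; new y = k*11 = 1428*11/2 = 7854
Final result = 7854

7854


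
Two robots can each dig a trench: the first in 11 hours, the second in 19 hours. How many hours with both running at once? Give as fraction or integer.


Rate of A = 1/11 job per hour
Rate of B = 1/19 job per hour
Combined rate = 1/11 + 1/19
Find common denominator: (19 + 11)/(11*19) = 30/209
Combined rate = 30/209 job per hour
Time together = 1 / (30/209) = 209/30 hours

209/30


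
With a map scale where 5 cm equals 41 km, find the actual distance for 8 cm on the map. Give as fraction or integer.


Map scale: 5 cm = 41 km
Measured distance on map = 8 cm
Set up proportion: 8 * 41 / 5
= 328 / 5
= 328/5 km

328/5


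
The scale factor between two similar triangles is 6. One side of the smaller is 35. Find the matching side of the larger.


Similar triangles have proportional sides
Scale factor = 6
Smaller side = 35
Corresponding larger side = 35 * 6
= 210

210


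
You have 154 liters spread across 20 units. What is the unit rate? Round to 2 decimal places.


Total liters = 154
Number of units = 20
Unit rate = 154 / 20
= 7.70 liters per unit

7.70


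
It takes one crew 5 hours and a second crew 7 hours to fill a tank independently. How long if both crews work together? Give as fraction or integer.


Rate of A = 1/5 job per hour
Rate of B = 1/7 job per hour
Combined rate = 1/5 + 1/7
Find common denominator: (7 + 5)/(5*7) = 12/35
Combined rate = 12/35 job per hour
Time together = 1 / (12/35) = 35/12 hours

35/12


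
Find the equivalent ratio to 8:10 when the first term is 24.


Original ratio: 8:10
First term target: 24
Scale factor = 24 / 8 = 3
Multiply second term: 10 * 3 = 30
Equivalent ratio = 24:30

24:30


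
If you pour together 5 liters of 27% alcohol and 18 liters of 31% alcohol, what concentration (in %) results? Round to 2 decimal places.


Solute in mixture 1 = 27% of 5 L = 5*27/100 = 27/20 L
Solute in mixture 2 = 31% of 18 L = 18*31/100 = 279/50 L
Total solute = 27/20 + 279/50 = 693/100 L
Total volume = 5 + 18 = 23 L
Final concentration = 693/100/23 * 100 = 30.13%

30.13


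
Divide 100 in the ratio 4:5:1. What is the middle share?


Ratio = 4:5:1
Total parts = 4 + 5 + 1 = 10
Value per part = 100 / 10 = 10
First share = 4 * 10 = 40
Middle share = 5 * 10 = 50
Third share = 1 * 10 = 10

50


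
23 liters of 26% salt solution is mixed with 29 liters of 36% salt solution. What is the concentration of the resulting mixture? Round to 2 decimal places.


Solute in mixture 1 = 26% of 23 L = 23*26/100 = 299/50 L
Solute in mixture 2 = 36% of 29 L = 29*36/100 = 261/25 L
Total solute = 299/50 + 261/25 = 821/50 L
Total volume = 23 + 29 = 52 L
Final concentration = 821/50/52 * 100 = 31.58%

31.58


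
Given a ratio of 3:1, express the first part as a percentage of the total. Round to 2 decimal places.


Total parts = 3 + 1 = 4
First part fraction = 3/4
Percentage = (3/4) * 100
= 0.75 * 100
= 75.00%

75.00


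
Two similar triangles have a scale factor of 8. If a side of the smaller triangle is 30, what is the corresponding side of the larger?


Similar triangles have proportional sides
Scale factor = 8
Smaller side = 30
Corresponding larger side = 30 * 8
= 240

240


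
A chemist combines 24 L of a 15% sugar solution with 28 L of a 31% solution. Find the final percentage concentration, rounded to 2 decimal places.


Solute in mixture 1 = 15% of 24 L = 24*15/100 = 18/5 L
Solute in mixture 2 = 31% of 28 L = 28*31/100 = 217/25 L
Total solute = 18/5 + 217/25 = 307/25 L
Total volume = 24 + 28 = 52 L
Final concentration = 307/25/52 * 100 = 23.62%

23.62


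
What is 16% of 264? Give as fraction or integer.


Compute 16% of 264
Convert percentage: 16% = 16/100
Multiply: 264 * 16/100
= 4224/100
= 1056/25

1056/25


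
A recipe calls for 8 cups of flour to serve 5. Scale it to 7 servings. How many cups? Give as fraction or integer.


Original: 8 cups for 5 servings
Target servings = 7
Scaling factor = 7/5
New amount = 8 * 7/5
= 56/5
= 56/5 cups

56/5


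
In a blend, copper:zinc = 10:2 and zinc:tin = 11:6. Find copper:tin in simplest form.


Given a:b = 10:2 and b:c = 11:6
Make b consistent. Multiply first ratio by 11: a:b = 110:22
Multiply second ratio by 2: b:c = 22:12
Now b = 22 in both, so a:b:c = 110:22:12
Therefore a:c = 110:12
Simplify by GCD: a:c = 55:6

55:6


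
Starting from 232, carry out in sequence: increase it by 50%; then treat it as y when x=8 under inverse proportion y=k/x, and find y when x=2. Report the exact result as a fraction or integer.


Start with 232.
Step 1: Increase by 50%: 232 * 150/100 = 348
Step 2: Inverse prop: k = (348)*8; new y = k/2 = 348*8/2 = 1392
Final result = 1392

1392


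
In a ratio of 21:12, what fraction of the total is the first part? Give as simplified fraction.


Total parts = 21 + 12 = 33
First part fraction = 21/33
Simplify: 21/33 = 7/11

7/11


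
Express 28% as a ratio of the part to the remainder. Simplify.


Part = 28%, Remainder = 72%
Ratio = 28:72
GCD(28, 72) = 4
Simplify: 7:18 = 7:18

7:18


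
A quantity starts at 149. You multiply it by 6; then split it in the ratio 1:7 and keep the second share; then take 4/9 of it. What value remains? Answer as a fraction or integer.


Start with 149.
Step 1: Multiply by 6: 149 * 6 = 894
Step 2: Split 1:7, second share = 894 * 7/8 = 3129/4
Step 3: Take 4/9: 3129/4 * 4/9 = 1043/3
Final result = 1043/3

1043/3


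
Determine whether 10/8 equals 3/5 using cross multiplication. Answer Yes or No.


Cross multiply to check 10/8 = 3/5
Left cross product: 10 * 5 = 50
Right cross product: 8 * 3 = 24
50 != 24
Not equal, so proportions differ => No

No


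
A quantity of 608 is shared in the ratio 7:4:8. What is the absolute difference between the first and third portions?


Total parts = 7 + 4 + 8 = 19
Value per part = 608 / 19 = 32
Shares: 7*32=224, 4*32=128, 8*32=256
First share = 224, third share = 256
Difference = |224 - 256| = 32

32


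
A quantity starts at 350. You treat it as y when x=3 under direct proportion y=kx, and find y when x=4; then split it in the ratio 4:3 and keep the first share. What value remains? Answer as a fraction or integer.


Start with 350.
Step 1: Direct prop: k = (350)/3; new y = k*4 = 350*4/3 = 1400/3
Step 2: Split 4:3, first share = 1400/3 * 4/7 = 800/3
Final result = 800/3

800/3


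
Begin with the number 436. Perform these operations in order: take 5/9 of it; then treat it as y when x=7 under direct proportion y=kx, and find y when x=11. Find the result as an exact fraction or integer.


Start with 436.
Step 1: Take 5/9: 436 * 5/9 = 2180/9
Step 2: Direct prop: k = (2180/9)/7; new y = k*11 = 2180/9*11/7 = 23980/63
Final result = 23980/63

23980/63


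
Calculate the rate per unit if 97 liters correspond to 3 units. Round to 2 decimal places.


Total liters = 97
Number of units = 3
Unit rate = 97 / 3
= 32.33 liters per unit

32.33


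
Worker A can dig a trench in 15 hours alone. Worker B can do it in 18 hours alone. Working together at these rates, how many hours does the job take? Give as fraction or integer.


Rate of A = 1/15 job per hour
Rate of B = 1/18 job per hour
Combined rate = 1/15 + 1/18
Find common denominator: (18 + 15)/(15*18) = 33/270
Combined rate = 11/90 job per hour
Time together = 1 / (11/90) = 90/11 hours

90/11


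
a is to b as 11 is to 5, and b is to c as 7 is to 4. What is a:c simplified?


Given a:b = 11:5 and b:c = 7:4
Make b consistent. Multiply first ratio by 7: a:b = 77:35
Multiply second ratio by 5: b:c = 35:20
Now b = 35 in both, so a:b:c = 77:35:20
Therefore a:c = 77:20
Simplify by GCD: a:c = 77:20

77:20


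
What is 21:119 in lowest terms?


Find GCD(21, 119)
GCD = 7
Divide both by 7: 21/7 = 3, 119/7 = 17
Simplified ratio = 3:17

3:17


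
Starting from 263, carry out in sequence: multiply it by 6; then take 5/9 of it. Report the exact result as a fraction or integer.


Start with 263.
Step 1: Multiply by 6: 263 * 6 = 1578
Step 2: Take 5/9: 1578 * 5/9 = 2630/3
Final result = 2630/3

2630/3


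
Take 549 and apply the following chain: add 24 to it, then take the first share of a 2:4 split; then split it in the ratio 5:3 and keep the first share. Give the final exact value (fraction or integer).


Start with 549.
Step 1: Add 24: 549+24=573; split 2:4 first = 573*2/6 = 191
Step 2: Split 5:3, first share = 191 * 5/8 = 955/8
Final result = 955/8

955/8


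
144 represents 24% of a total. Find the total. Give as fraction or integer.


Given: 144 is 24% of the whole
Set up: 144 = 24/100 * whole
whole = 144 * 100 / 24
whole = 14400 / 24
whole = 600

600


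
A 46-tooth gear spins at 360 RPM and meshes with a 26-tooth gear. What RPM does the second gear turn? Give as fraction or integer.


Gear ratio: teeth_A * RPM_A = teeth_B * RPM_B
46 * 360 = 26 * RPM_B
16560 = 26 * RPM_B
RPM_B = 16560 / 26
RPM_B = 8280/13

8280/13


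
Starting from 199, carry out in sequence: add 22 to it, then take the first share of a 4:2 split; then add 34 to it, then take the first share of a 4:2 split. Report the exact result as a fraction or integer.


Start with 199.
Step 1: Add 22: 199+22=221; split 4:2 first = 221*4/6 = 442/3
Step 2: Add 34: 442/3+34=544/3; split 4:2 first = 544/3*4/6 = 1088/9
Final result = 1088/9

1088/9


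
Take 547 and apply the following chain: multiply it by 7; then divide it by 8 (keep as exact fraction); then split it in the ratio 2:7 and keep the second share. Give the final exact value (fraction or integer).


Start with 547.
Step 1: Multiply by 7: 547 * 7 = 3829
Step 2: Divide by 8: 3829 / 8 = 3829/8
Step 3: Split 2:7, second share = 3829/8 * 7/9 = 26803/72
Final result = 26803/72

26803/72


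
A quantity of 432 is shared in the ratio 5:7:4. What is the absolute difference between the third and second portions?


Total parts = 5 + 7 + 4 = 16
Value per part = 432 / 16 = 27
Shares: 5*27=135, 7*27=189, 4*27=108
Third share = 108, second share = 189
Difference = |108 - 189| = 81

81


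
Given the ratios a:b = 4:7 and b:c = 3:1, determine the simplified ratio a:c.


Given a:b = 4:7 and b:c = 3:1
Make b consistent. Multiply first ratio by 3: a:b = 12:21
Multiply second ratio by 7: b:c = 21:7
Now b = 21 in both, so a:b:c = 12:21:7
Therefore a:c = 12:7
Simplify by GCD: a:c = 12:7

12:7


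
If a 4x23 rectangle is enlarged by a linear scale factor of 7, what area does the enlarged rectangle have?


Original dimensions: 4 x 23
Enlargement factor = 7
New width = 4 * 7 = 28
New height = 23 * 7 = 161
New area = 28 * 161 = 4508

4508


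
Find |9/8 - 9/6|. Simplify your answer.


Simplify: 9/8 = 9/8 and 9/6 = 3/2
Find common denominator: LCD = 8
Convert: 9/8 and 12/8
Difference = |9 - 12|/8 = 3/8
Simplified = 3/8

3/8


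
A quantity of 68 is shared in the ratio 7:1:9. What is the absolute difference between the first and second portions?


Total parts = 7 + 1 + 9 = 17
Value per part = 68 / 17 = 4
Shares: 7*4=28, 1*4=4, 9*4=36
First share = 28, second share = 4
Difference = |28 - 4| = 24

24


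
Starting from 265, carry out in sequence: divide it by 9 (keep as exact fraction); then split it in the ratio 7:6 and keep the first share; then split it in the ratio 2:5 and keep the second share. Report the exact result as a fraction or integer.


Start with 265.
Step 1: Divide by 9: 265 / 9 = 265/9
Step 2: Split 7:6, first share = 265/9 * 7/13 = 1855/117
Step 3: Split 2:5, second share = 1855/117 * 5/7 = 1325/117
Final result = 1325/117

1325/117


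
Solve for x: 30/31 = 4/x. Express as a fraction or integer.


Setting up: 30/31 = 4/x
Cross multiply: 30 * x = 31 * 4
30x = 124
x = 124/30
x = 62/15

62/15


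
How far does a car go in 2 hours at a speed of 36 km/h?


Using distance = speed * time
Speed = 36 km/h
Time = 2 hours
Distance = 36 * 2
= 72 km

72


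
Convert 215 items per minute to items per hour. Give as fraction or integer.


Converting from per minute to per hour
Rate = 215 items per minute
Multiply by 60: 215 * 60
= 12900 items per hour

12900


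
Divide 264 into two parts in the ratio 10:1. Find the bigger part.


Total parts = 10 + 1 = 11
Value per part = 264 / 11 = 24
First share = 10 * 24 = 240
Second share = 1 * 24 = 24
Larger share = 240

240


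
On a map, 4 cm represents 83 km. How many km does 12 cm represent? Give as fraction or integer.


Map scale: 4 cm = 83 km
Measured distance on map = 12 cm
Set up proportion: 12 * 83 / 4
= 996 / 4
= 249 km

249


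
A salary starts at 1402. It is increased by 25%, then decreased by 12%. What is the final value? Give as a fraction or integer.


Start: 1402
Step 1: increase by 25% => multiply by 125/100
  1402 * 125/100 = 3505/2
Step 2: decrease by 12% => multiply by 88/100
  3505/2 * 88/100 = 7711/5
Final value = 7711/5

7711/5


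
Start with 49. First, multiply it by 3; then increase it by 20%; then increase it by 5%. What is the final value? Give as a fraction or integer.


Start with 49.
Step 1: Multiply by 3: 49 * 3 = 147
Step 2: Increase by 20%: 147 * 120/100 = 882/5
Step 3: Increase by 5%: 882/5 * 105/100 = 9261/50
Final result = 9261/50

9261/50


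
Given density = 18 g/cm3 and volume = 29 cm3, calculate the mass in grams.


Using mass = density * volume
Density = 18 g/cm3
Volume = 29 cm3
Mass = 18 * 29
= 522 g

522


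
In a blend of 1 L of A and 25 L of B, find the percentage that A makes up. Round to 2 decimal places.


Volume of A = 1 L
Volume of B = 25 L
Total volume = 1 + 25 = 26 L
Percentage of A = (1/26) * 100
= 3.85%

3.85


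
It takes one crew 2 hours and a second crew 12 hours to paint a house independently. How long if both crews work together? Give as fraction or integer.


Rate of A = 1/2 job per hour
Rate of B = 1/12 job per hour
Combined rate = 1/2 + 1/12
Find common denominator: (12 + 2)/(2*12) = 14/24
Combined rate = 7/12 job per hour
Time together = 1 / (7/12) = 12/7 hours

12/7


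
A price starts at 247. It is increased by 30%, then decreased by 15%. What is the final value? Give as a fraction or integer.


Start: 247
Step 1: increase by 30% => multiply by 130/100
  247 * 130/100 = 3211/10
Step 2: decrease by 15% => multiply by 85/100
  3211/10 * 85/100 = 54587/200
Final value = 54587/200

54587/200


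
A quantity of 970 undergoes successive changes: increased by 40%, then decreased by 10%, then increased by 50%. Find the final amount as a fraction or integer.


Start: 970
Step 1: increase by 40% => multiply by 140/100
  970 * 140/100 = 1358
Step 2: decrease by 10% => multiply by 90/100
  1358 * 90/100 = 6111/5
Step 3: increase by 50% => multiply by 150/100
  6111/5 * 150/100 = 18333/10
Final value = 18333/10

18333/10


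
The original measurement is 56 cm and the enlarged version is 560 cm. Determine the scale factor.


Original length = 56 cm
Scaled length = 560 cm
Scale factor = 560 / 56
= 10

10


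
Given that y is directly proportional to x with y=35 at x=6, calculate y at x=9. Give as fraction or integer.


Direct proportion: y = kx
Find k: k = 35/6 = 35/6
Compute y at x=9: y = 35/6 * 9
y = 105/2

105/2


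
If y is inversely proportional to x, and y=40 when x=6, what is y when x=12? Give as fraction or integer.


Inverse proportion: y = k/x
Find k: k = 6 * 40 = 240
Compute y at x=12: y = 240/12
y = 20

20


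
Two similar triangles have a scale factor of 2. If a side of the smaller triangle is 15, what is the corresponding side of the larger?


Similar triangles have proportional sides
Scale factor = 2
Smaller side = 15
Corresponding larger side = 15 * 2
= 30

30


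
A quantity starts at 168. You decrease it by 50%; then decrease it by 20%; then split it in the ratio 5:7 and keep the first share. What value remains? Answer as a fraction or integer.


Start with 168.
Step 1: Decrease by 50%: 168 * 50/100 = 84
Step 2: Decrease by 20%: 84 * 80/100 = 336/5
Step 3: Split 5:7, first share = 336/5 * 5/12 = 28
Final result = 28

28


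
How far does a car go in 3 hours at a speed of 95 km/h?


Using distance = speed * time
Speed = 95 km/h
Time = 3 hours
Distance = 95 * 3
= 285 km

285


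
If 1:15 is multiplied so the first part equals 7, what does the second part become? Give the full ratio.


Original ratio: 1:15
First term target: 7
Scale factor = 7 / 1 = 7
Multiply second term: 15 * 7 = 105
Equivalent ratio = 7:105

7:105


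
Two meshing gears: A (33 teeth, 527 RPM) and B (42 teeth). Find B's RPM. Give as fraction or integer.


Gear ratio: teeth_A * RPM_A = teeth_B * RPM_B
33 * 527 = 42 * RPM_B
17391 = 42 * RPM_B
RPM_B = 17391 / 42
RPM_B = 5797/14

5797/14


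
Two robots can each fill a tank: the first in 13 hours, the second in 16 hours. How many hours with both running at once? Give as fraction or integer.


Rate of A = 1/13 job per hour
Rate of B = 1/16 job per hour
Combined rate = 1/13 + 1/16
Find common denominator: (16 + 13)/(13*16) = 29/208
Combined rate = 29/208 job per hour
Time together = 1 / (29/208) = 208/29 hours

208/29


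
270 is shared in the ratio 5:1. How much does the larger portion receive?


Total parts = 5 + 1 = 6
Value per part = 270 / 6 = 45
First share = 5 * 45 = 225
Second share = 1 * 45 = 45
Larger share = 225

225


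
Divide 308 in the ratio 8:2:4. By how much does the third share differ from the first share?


Total parts = 8 + 2 + 4 = 14
Value per part = 308 / 14 = 22
Shares: 8*22=176, 2*22=44, 4*22=88
Third share = 88, first share = 176
Difference = |88 - 176| = 88

88


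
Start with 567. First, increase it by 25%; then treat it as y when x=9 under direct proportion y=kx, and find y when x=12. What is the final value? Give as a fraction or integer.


Start with 567.
Step 1: Increase by 25%: 567 * 125/100 = 2835/4
Step 2: Direct prop: k = (2835/4)/9; new y = k*12 = 2835/4*12/9 = 945
Final result = 945

945


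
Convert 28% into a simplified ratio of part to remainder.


Part = 28%, Remainder = 72%
Ratio = 28:72
GCD(28, 72) = 4
Simplify: 7:18 = 7:18

7:18


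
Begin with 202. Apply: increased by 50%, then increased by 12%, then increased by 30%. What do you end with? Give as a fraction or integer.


Start: 202
Step 1: increase by 50% => multiply by 150/100
  202 * 150/100 = 303
Step 2: increase by 12% => multiply by 112/100
  303 * 112/100 = 8484/25
Step 3: increase by 30% => multiply by 130/100
  8484/25 * 130/100 = 55146/125
Final value = 55146/125

55146/125


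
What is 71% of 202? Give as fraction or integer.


Compute 71% of 202
Convert percentage: 71% = 71/100
Multiply: 202 * 71/100
= 14342/100
= 7171/50

7171/50


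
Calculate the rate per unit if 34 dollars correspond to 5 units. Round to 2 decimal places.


Total dollars = 34
Number of units = 5
Unit rate = 34 / 5
= 6.80 dollars per unit

6.80


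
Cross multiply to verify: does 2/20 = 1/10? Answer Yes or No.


Cross multiply to check 2/20 = 1/10
Left cross product: 2 * 10 = 20
Right cross product: 20 * 1 = 20
20 = 20
Equal, so proportions match => Yes

Yes


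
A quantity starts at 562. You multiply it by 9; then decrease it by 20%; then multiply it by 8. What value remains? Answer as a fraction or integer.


Start with 562.
Step 1: Multiply by 9: 562 * 9 = 5058
Step 2: Decrease by 20%: 5058 * 80/100 = 20232/5
Step 3: Multiply by 8: 20232/5 * 8 = 161856/5
Final result = 161856/5

161856/5


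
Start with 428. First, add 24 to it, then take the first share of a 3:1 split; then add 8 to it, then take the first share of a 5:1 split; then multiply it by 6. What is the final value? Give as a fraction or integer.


Start with 428.
Step 1: Add 24: 428+24=452; split 3:1 first = 452*3/4 = 339
Step 2: Add 8: 339+8=347; split 5:1 first = 347*5/6 = 1735/6
Step 3: Multiply by 6: 1735/6 * 6 = 1735
Final result = 1735

1735


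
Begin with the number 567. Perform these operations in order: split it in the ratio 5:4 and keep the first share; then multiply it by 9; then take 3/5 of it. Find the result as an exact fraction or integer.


Start with 567.
Step 1: Split 5:4, first share = 567 * 5/9 = 315
Step 2: Multiply by 9: 315 * 9 = 2835
Step 3: Take 3/5: 2835 * 3/5 = 1701
Final result = 1701

1701


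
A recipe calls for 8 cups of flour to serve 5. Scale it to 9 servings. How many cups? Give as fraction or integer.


Original: 8 cups for 5 servings
Target servings = 9
Scaling factor = 9/5
New amount = 8 * 9/5
= 72/5
= 72/5 cups

72/5


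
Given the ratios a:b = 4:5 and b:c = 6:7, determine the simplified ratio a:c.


Given a:b = 4:5 and b:c = 6:7
Make b consistent. Multiply first ratio by 6: a:b = 24:30
Multiply second ratio by 5: b:c = 30:35
Now b = 30 in both, so a:b:c = 24:30:35
Therefore a:c = 24:35
Simplify by GCD: a:c = 24:35

24:35


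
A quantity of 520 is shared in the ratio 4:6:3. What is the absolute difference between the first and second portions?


Total parts = 4 + 6 + 3 = 13
Value per part = 520 / 13 = 40
Shares: 4*40=160, 6*40=240, 3*40=120
First share = 160, second share = 240
Difference = |160 - 240| = 80

80


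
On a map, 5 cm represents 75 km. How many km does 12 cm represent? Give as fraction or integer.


Map scale: 5 cm = 75 km
Measured distance on map = 12 cm
Set up proportion: 12 * 75 / 5
= 900 / 5
= 180 km

180


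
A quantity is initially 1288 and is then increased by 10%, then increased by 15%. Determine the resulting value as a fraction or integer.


Start: 1288
Step 1: increase by 10% => multiply by 110/100
  1288 * 110/100 = 7084/5
Step 2: increase by 15% => multiply by 115/100
  7084/5 * 115/100 = 40733/25
Final value = 40733/25

40733/25


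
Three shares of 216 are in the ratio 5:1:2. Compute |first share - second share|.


Total parts = 5 + 1 + 2 = 8
Value per part = 216 / 8 = 27
Shares: 5*27=135, 1*27=27, 2*27=54
First share = 135, second share = 27
Difference = |135 - 27| = 108

108


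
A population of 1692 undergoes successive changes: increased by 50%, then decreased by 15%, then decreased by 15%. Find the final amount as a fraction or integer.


Start: 1692
Step 1: increase by 50% => multiply by 150/100
  1692 * 150/100 = 2538
Step 2: decrease by 15% => multiply by 85/100
  2538 * 85/100 = 21573/10
Step 3: decrease by 15% => multiply by 85/100
  21573/10 * 85/100 = 366741/200
Final value = 366741/200

366741/200


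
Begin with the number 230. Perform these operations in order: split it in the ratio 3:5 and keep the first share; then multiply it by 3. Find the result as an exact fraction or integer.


Start with 230.
Step 1: Split 3:5, first share = 230 * 3/8 = 345/4
Step 2: Multiply by 3: 345/4 * 3 = 1035/4
Final result = 1035/4

1035/4


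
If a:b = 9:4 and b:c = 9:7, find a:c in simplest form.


Given a:b = 9:4 and b:c = 9:7
Make b consistent. Multiply first ratio by 9: a:b = 81:36
Multiply second ratio by 4: b:c = 36:28
Now b = 36 in both, so a:b:c = 81:36:28
Therefore a:c = 81:28
Simplify by GCD: a:c = 81:28

81:28


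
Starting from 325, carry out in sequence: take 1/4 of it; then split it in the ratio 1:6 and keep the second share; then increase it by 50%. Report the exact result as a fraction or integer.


Start with 325.
Step 1: Take 1/4: 325 * 1/4 = 325/4
Step 2: Split 1:6, second share = 325/4 * 6/7 = 975/14
Step 3: Increase by 50%: 975/14 * 150/100 = 2925/28
Final result = 2925/28

2925/28


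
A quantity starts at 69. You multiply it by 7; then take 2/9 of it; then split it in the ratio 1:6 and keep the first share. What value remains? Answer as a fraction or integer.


Start with 69.
Step 1: Multiply by 7: 69 * 7 = 483
Step 2: Take 2/9: 483 * 2/9 = 322/3
Step 3: Split 1:6, first share = 322/3 * 1/7 = 46/3
Final result = 46/3

46/3


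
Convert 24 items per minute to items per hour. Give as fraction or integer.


Converting from per minute to per hour
Rate = 24 items per minute
Multiply by 60: 24 * 60
= 1440 items per hour

1440


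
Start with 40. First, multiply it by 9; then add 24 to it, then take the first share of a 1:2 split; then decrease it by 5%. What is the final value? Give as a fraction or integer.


Start with 40.
Step 1: Multiply by 9: 40 * 9 = 360
Step 2: Add 24: 360+24=384; split 1:2 first = 384*1/3 = 128
Step 3: Decrease by 5%: 128 * 95/100 = 608/5
Final result = 608/5

608/5


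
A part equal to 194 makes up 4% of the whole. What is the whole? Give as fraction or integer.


Given: 194 is 4% of the whole
Set up: 194 = 4/100 * whole
whole = 194 * 100 / 4
whole = 19400 / 4
whole = 4850

4850


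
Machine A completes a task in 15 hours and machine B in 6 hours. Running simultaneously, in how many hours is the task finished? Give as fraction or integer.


Rate of A = 1/15 job per hour
Rate of B = 1/6 job per hour
Combined rate = 1/15 + 1/6
Find common denominator: (6 + 15)/(15*6) = 21/90
Combined rate = 7/30 job per hour
Time together = 1 / (7/30) = 30/7 hours

30/7


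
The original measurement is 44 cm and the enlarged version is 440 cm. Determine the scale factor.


Original length = 44 cm
Scaled length = 440 cm
Scale factor = 440 / 44
= 10

10


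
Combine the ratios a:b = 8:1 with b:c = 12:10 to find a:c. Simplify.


Given a:b = 8:1 and b:c = 12:10
Make b consistent. Multiply first ratio by 12: a:b = 96:12
Multiply second ratio by 1: b:c = 12:10
Now b = 12 in both, so a:b:c = 96:12:10
Therefore a:c = 96:10
Simplify by GCD: a:c = 48:5

48:5


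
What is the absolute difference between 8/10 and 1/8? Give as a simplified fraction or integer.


Simplify: 8/10 = 4/5 and 1/8 = 1/8
Find common denominator: LCD = 40
Convert: 32/40 and 5/40
Difference = |32 - 5|/40 = 27/40
Simplified = 27/40

27/40


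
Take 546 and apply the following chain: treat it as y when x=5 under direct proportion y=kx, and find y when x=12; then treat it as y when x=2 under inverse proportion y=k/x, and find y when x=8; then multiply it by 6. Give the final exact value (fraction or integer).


Start with 546.
Step 1: Direct prop: k = (546)/5; new y = k*12 = 546*12/5 = 6552/5
Step 2: Inverse prop: k = (6552/5)*2; new y = k/8 = 6552/5*2/8 = 1638/5
Step 3: Multiply by 6: 1638/5 * 6 = 9828/5
Final result = 9828/5

9828/5


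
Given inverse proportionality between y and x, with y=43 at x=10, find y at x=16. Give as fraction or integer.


Inverse proportion: y = k/x
Find k: k = 10 * 43 = 430
Compute y at x=16: y = 430/16
y = 215/8

215/8


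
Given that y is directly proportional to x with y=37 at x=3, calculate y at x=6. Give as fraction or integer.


Direct proportion: y = kx
Find k: k = 37/3 = 37/3
Compute y at x=6: y = 37/3 * 6
y = 74

74


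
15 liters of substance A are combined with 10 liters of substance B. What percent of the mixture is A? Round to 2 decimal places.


Volume of A = 15 L
Volume of B = 10 L
Total volume = 15 + 10 = 25 L
Percentage of A = (15/25) * 100
= 60.00%

60.00


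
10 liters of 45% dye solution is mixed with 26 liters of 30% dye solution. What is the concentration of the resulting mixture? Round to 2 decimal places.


Solute in mixture 1 = 45% of 10 L = 10*45/100 = 9/2 L
Solute in mixture 2 = 30% of 26 L = 26*30/100 = 39/5 L
Total solute = 9/2 + 39/5 = 123/10 L
Total volume = 10 + 26 = 36 L
Final concentration = 123/10/36 * 100 = 34.17%

34.17


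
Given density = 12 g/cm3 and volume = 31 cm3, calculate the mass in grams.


Using mass = density * volume
Density = 12 g/cm3
Volume = 31 cm3
Mass = 12 * 31
= 372 g

372


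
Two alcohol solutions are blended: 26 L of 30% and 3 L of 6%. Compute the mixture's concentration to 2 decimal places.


Solute in mixture 1 = 30% of 26 L = 26*30/100 = 39/5 L
Solute in mixture 2 = 6% of 3 L = 3*6/100 = 9/50 L
Total solute = 39/5 + 9/50 = 399/50 L
Total volume = 26 + 3 = 29 L
Final concentration = 399/50/29 * 100 = 27.52%

27.52


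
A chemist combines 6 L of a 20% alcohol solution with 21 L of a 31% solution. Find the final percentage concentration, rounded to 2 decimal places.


Solute in mixture 1 = 20% of 6 L = 6*20/100 = 6/5 L
Solute in mixture 2 = 31% of 21 L = 21*31/100 = 651/100 L
Total solute = 6/5 + 651/100 = 771/100 L
Total volume = 6 + 21 = 27 L
Final concentration = 771/100/27 * 100 = 28.56%

28.56


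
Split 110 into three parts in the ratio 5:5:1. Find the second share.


Ratio = 5:5:1
Total parts = 5 + 5 + 1 = 11
Value per part = 110 / 11 = 10
First share = 5 * 10 = 50
Middle share = 5 * 10 = 50
Third share = 1 * 10 = 10

50


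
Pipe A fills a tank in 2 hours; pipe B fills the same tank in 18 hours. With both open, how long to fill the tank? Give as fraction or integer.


Rate of A = 1/2 job per hour
Rate of B = 1/18 job per hour
Combined rate = 1/2 + 1/18
Find common denominator: (18 + 2)/(2*18) = 20/36
Combined rate = 5/9 job per hour
Time together = 1 / (5/9) = 9/5 hours

9/5


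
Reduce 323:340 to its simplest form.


Find GCD(323, 340)
GCD = 17
Divide both by 17: 323/17 = 19, 340/17 = 20
Simplified ratio = 19:20

19:20


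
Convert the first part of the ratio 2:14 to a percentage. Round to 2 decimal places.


Total parts = 2 + 14 = 16
First part fraction = 2/16
Percentage = (2/16) * 100
= 0.125 * 100
= 12.50%

12.50


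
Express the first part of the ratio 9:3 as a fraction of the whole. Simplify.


Total parts = 9 + 3 = 12
First part fraction = 9/12
Simplify: 9/12 = 3/4

3/4


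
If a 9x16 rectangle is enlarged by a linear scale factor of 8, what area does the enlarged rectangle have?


Original dimensions: 9 x 16
Enlargement factor = 8
New width = 9 * 8 = 72
New height = 16 * 8 = 128
New area = 72 * 128 = 9216

9216


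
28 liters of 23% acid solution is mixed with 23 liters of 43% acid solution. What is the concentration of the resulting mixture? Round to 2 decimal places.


Solute in mixture 1 = 23% of 28 L = 28*23/100 = 161/25 L
Solute in mixture 2 = 43% of 23 L = 23*43/100 = 989/100 L
Total solute = 161/25 + 989/100 = 1633/100 L
Total volume = 28 + 23 = 51 L
Final concentration = 1633/100/51 * 100 = 32.02%

32.02


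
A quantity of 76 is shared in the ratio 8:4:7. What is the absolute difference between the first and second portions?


Total parts = 8 + 4 + 7 = 19
Value per part = 76 / 19 = 4
Shares: 8*4=32, 4*4=16, 7*4=28
First share = 32, second share = 16
Difference = |32 - 16| = 16

16


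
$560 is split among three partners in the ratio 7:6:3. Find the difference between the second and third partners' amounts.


Total parts = 7 + 6 + 3 = 16
Value per part = 560 / 16 = 35
Shares: 7*35=245, 6*35=210, 3*35=105
Second share = 210, third share = 105
Difference = |210 - 105| = 105

105


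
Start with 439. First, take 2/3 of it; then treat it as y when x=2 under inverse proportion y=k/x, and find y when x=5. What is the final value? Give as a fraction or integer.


Start with 439.
Step 1: Take 2/3: 439 * 2/3 = 878/3
Step 2: Inverse prop: k = (878/3)*2; new y = k/5 = 878/3*2/5 = 1756/15
Final result = 1756/15

1756/15


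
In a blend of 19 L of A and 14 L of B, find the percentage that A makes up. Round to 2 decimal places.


Volume of A = 19 L
Volume of B = 14 L
Total volume = 19 + 14 = 33 L
Percentage of A = (19/33) * 100
= 57.58%

57.58


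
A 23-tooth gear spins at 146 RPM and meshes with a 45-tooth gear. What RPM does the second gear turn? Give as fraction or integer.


Gear ratio: teeth_A * RPM_A = teeth_B * RPM_B
23 * 146 = 45 * RPM_B
3358 = 45 * RPM_B
RPM_B = 3358 / 45
RPM_B = 3358/45

3358/45


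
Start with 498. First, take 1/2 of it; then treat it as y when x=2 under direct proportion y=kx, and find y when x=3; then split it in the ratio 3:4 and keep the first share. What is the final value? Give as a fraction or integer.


Start with 498.
Step 1: Take 1/2: 498 * 1/2 = 249
Step 2: Direct prop: k = (249)/2; new y = k*3 = 249*3/2 = 747/2
Step 3: Split 3:4, first share = 747/2 * 3/7 = 2241/14
Final result = 2241/14

2241/14


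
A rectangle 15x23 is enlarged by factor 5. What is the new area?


Original dimensions: 15 x 23
Enlargement factor = 5
New width = 15 * 5 = 75
New height = 23 * 5 = 115
New area = 75 * 115 = 8625

8625


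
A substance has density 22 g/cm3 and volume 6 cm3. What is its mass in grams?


Using mass = density * volume
Density = 22 g/cm3
Volume = 6 cm3
Mass = 22 * 6
= 132 g

132


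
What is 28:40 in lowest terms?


Find GCD(28, 40)
GCD = 4
Divide both by 4: 28/4 = 7, 40/4 = 10
Simplified ratio = 7:10

7:10


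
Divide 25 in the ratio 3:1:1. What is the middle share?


Ratio = 3:1:1
Total parts = 3 + 1 + 1 = 5
Value per part = 25 / 5 = 5
First share = 3 * 5 = 15
Middle share = 1 * 5 = 5
Third share = 1 * 5 = 5

5


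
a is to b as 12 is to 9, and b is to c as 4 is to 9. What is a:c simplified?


Given a:b = 12:9 and b:c = 4:9
Make b consistent. Multiply first ratio by 4: a:b = 48:36
Multiply second ratio by 9: b:c = 36:81
Now b = 36 in both, so a:b:c = 48:36:81
Therefore a:c = 48:81
Simplify by GCD: a:c = 16:27

16:27


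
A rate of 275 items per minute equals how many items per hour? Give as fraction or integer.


Converting from per minute to per hour
Rate = 275 items per minute
Multiply by 60: 275 * 60
= 16500 items per hour

16500


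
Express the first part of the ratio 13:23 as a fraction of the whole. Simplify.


Total parts = 13 + 23 = 36
First part fraction = 13/36
Simplify: 13/36 = 13/36

13/36


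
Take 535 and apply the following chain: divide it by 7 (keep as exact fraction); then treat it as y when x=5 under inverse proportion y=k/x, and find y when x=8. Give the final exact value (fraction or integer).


Start with 535.
Step 1: Divide by 7: 535 / 7 = 535/7
Step 2: Inverse prop: k = (535/7)*5; new y = k/8 = 535/7*5/8 = 2675/56
Final result = 2675/56

2675/56


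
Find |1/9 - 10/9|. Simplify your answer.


Simplify: 1/9 = 1/9 and 10/9 = 10/9
Find common denominator: LCD = 9
Convert: 1/9 and 10/9
Difference = |1 - 10|/9 = 9/9
Simplified = 1

1


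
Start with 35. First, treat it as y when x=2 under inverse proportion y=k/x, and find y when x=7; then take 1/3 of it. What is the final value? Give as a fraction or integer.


Start with 35.
Step 1: Inverse prop: k = (35)*2; new y = k/7 = 35*2/7 = 10
Step 2: Take 1/3: 10 * 1/3 = 10/3
Final result = 10/3

10/3


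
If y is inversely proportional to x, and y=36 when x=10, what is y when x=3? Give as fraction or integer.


Inverse proportion: y = k/x
Find k: k = 10 * 36 = 360
Compute y at x=3: y = 360/3
y = 120

120


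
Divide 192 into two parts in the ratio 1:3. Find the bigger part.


Total parts = 1 + 3 = 4
Value per part = 192 / 4 = 48
First share = 1 * 48 = 48
Second share = 3 * 48 = 144
Larger share = 144

144


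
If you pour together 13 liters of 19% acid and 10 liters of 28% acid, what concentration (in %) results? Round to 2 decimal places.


Solute in mixture 1 = 19% of 13 L = 13*19/100 = 247/100 L
Solute in mixture 2 = 28% of 10 L = 10*28/100 = 14/5 L
Total solute = 247/100 + 14/5 = 527/100 L
Total volume = 13 + 10 = 23 L
Final concentration = 527/100/23 * 100 = 22.91%

22.91


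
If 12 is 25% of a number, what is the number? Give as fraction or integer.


Given: 12 is 25% of the whole
Set up: 12 = 25/100 * whole
whole = 12 * 100 / 25
whole = 1200 / 25
whole = 48

48


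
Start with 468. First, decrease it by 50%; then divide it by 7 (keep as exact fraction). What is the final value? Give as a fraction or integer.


Start with 468.
Step 1: Decrease by 50%: 468 * 50/100 = 234
Step 2: Divide by 7: 234 / 7 = 234/7
Final result = 234/7

234/7


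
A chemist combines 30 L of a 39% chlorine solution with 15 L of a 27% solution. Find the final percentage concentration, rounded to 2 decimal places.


Solute in mixture 1 = 39% of 30 L = 30*39/100 = 117/10 L
Solute in mixture 2 = 27% of 15 L = 15*27/100 = 81/20 L
Total solute = 117/10 + 81/20 = 63/4 L
Total volume = 30 + 15 = 45 L
Final concentration = 63/4/45 * 100 = 35.00%

35.00


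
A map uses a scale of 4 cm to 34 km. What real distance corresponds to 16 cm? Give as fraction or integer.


Map scale: 4 cm = 34 km
Measured distance on map = 16 cm
Set up proportion: 16 * 34 / 4
= 544 / 4
= 136 km

136


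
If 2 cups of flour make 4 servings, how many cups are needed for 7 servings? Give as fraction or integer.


Original: 2 cups for 4 servings
Target servings = 7
Scaling factor = 7/4
New amount = 2 * 7/4
= 14/4
= 7/2 cups

7/2


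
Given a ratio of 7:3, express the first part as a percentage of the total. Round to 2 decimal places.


Total parts = 7 + 3 = 10
First part fraction = 7/10
Percentage = (7/10) * 100
= 0.7 * 100
= 70.00%

70.00


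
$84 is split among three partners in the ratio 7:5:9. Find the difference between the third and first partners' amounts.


Total parts = 7 + 5 + 9 = 21
Value per part = 84 / 21 = 4
Shares: 7*4=28, 5*4=20, 9*4=36
Third share = 36, first share = 28
Difference = |36 - 28| = 8

8


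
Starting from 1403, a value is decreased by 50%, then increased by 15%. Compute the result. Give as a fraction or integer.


Start: 1403
Step 1: decrease by 50% => multiply by 50/100
  1403 * 50/100 = 1403/2
Step 2: increase by 15% => multiply by 115/100
  1403/2 * 115/100 = 32269/40
Final value = 32269/40

32269/40


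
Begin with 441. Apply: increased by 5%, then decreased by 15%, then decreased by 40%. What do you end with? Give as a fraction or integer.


Start: 441
Step 1: increase by 5% => multiply by 105/100
  441 * 105/100 = 9261/20
Step 2: decrease by 15% => multiply by 85/100
  9261/20 * 85/100 = 157437/400
Step 3: decrease by 40% => multiply by 60/100
  157437/400 * 60/100 = 472311/2000
Final value = 472311/2000

472311/2000
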